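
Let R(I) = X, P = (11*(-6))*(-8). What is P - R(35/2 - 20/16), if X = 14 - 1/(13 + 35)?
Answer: 24673/48 ≈ 514.02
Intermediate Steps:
X = 671/48 (X = 14 - 1/48 = 671/48 ≈ 13.979)
P = 528 (P = -66*(-8) = 528)
R(I) = 671/48
P - R(35/2 - 20/16) = 528 - 1*671/48 = 528 - 671/48 = 24673/48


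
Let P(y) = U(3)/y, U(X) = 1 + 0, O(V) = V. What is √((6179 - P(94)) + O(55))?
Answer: √55083530/94 ≈ 78.956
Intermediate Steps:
U(X) = 1
P(y) = 1/y
√((6179 - P(94)) + O(55)) = √((6179 - 1/94) + 55) = √(580825/94 + 55) = √(585995/94) = √55083530/94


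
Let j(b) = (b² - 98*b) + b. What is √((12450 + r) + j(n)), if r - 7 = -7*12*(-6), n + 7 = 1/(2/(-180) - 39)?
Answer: 3*√18753449151/3511 ≈ 117.01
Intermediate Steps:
n = -24667/3511 (n = -7 + 1/(2/(-180) - 39) = -7 + 1/(2*(-1/180) - 39) = -7 + 1/(-1/90 - 39) = -7 + 1/(-3511/90) = -7 - 90/3511 = -24667/3511 ≈ -7.0256)
r = 511 (r = 7 - 7*12*(-6) = 7 - 84*(-6) = 7 + 504 = 511)
j(b) = b² - 97*b
√((12450 + r) + j(n)) = √((12450 + 511) - 24667*(-97 - 24667/3511)/3511) = √(12961 - 24667/3511*(-365234/3511)) = √(12961 + 9009227078/12327121) = √(168781042359/12327121) = 3*√18753449151/3511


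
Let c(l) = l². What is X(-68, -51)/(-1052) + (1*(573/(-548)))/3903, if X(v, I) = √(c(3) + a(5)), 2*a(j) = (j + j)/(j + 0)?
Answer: -191/712948 - √10/1052 ≈ -0.0032739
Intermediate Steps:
a(j) = 1 (a(j) = ((j + j)/(j + 0))/2 = ((2*j)/j)/2 = (½)*2 = 1)
X(v, I) = √10 (X(v, I) = √(3² + 1) = √(9 + 1) = √10)
X(-68, -51)/(-1052) + (1*(573/(-548)))/3903 = √10/(-1052) + (1*(573/(-548)))/3903 = √10*(-1/1052) + (1*(573*(-1/548)))*(1/3903) = -√10/1052 + (1*(-573/548))*(1/3903) = -√10/1052 - 573/548*1/3903 = -√10/1052 - 191/712948 = -191/712948 - √10/1052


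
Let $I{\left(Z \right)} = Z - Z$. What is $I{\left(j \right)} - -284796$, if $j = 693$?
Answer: $284796$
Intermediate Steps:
$I{\left(Z \right)} = 0$
$I{\left(j \right)} - -284796 = 0 - -284796 = 0 + 284796 = 284796$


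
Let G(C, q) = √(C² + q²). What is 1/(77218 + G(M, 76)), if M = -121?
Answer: 77218/5962599107 - √20417/5962599107 ≈ 1.2926e-5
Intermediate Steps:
1/(77218 + G(M, 76)) = 1/(77218 + √((-121)² + 76²)) = 1/(77218 + √(14641 + 5776)) = 1/(77218 + √20417)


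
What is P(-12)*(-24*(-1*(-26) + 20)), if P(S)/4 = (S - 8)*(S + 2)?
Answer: -883200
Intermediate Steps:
P(S) = 4*(-8 + S)*(2 + S) (P(S) = 4*((S - 8)*(S + 2)) = 4*((-8 + S)*(2 + S)) = 4*(-8 + S)*(2 + S))
P(-12)*(-24*(-1*(-26) + 20)) = (-64 - 24*(-12) + 4*(-12)**2)*(-24*(-1*(-26) + 20)) = (-64 + 288 + 4*144)*(-24*(26 + 20)) = (-64 + 288 + 576)*(-24*46) = 800*(-1104) = -883200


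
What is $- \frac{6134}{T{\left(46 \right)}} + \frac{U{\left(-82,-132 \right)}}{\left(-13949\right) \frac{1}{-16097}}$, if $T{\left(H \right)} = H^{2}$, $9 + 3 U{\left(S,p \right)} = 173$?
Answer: $\frac{2664677915}{44274126} \approx 60.186$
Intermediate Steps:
$U{\left(S,p \right)} = \frac{164}{3}$ ($U{\left(S,p \right)} = -3 + \frac{1}{3} \cdot 173 = -3 + \frac{173}{3} = \frac{164}{3}$)
$- \frac{6134}{T{\left(46 \right)}} + \frac{U{\left(-82,-132 \right)}}{\left(-13949\right) \frac{1}{-16097}} = - \frac{6134}{46^{2}} + \frac{164}{3 \left(- \frac{13949}{-16097}\right)} = - \frac{6134}{2116} + \frac{164}{3 \left(\left(-13949\right) \left(- \frac{1}{16097}\right)\right)} = \left(-6134\right) \frac{1}{2116} + \frac{164}{3 \cdot \frac{13949}{16097}} = - \frac{3067}{1058} + \frac{164}{3} \cdot \frac{16097}{13949} = - \frac{3067}{1058} + \frac{2639908}{41847} = \frac{2664677915}{44274126}$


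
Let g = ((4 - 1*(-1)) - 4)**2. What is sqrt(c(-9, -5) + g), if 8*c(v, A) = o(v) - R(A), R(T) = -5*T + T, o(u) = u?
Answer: I*sqrt(42)/4 ≈ 1.6202*I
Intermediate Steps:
R(T) = -4*T
c(v, A) = A/2 + v/8 (c(v, A) = (v - (-4)*A)/8 = (v + 4*A)/8 = A/2 + v/8)
g = 1 (g = ((4 + 1) - 4)**2 = (5 - 4)**2 = 1**2 = 1)
sqrt(c(-9, -5) + g) = sqrt(((1/2)*(-5) + (1/8)*(-9)) + 1) = sqrt((-5/2 - 9/8) + 1) = sqrt(-29/8 + 1) = sqrt(-21/8) = I*sqrt(42)/4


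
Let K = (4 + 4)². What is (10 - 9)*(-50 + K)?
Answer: 14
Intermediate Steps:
K = 64 (K = 8² = 64)
(10 - 9)*(-50 + K) = (10 - 9)*(-50 + 64) = 1*14 = 14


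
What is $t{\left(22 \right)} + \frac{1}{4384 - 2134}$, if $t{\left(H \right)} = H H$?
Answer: $\frac{1089001}{2250} \approx 484.0$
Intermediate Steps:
$t{\left(H \right)} = H^{2}$
$t{\left(22 \right)} + \frac{1}{4384 - 2134} = 22^{2} + \frac{1}{4384 - 2134} = 484 + \frac{1}{2250} = \frac{1089001}{2250}$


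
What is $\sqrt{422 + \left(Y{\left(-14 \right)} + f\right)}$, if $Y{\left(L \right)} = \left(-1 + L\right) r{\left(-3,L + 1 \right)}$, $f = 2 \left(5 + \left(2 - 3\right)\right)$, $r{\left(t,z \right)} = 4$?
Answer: $\sqrt{370} \approx 19.235$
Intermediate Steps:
$f = 8$ ($f = 2 \left(5 + \left(2 - 3\right)\right) = 2 \left(5 - 1\right) = 2 \cdot 4 = 8$)
$Y{\left(L \right)} = -4 + 4 L$ ($Y{\left(L \right)} = \left(-1 + L\right) 4 = -4 + 4 L$)
$\sqrt{422 + \left(Y{\left(-14 \right)} + f\right)} = \sqrt{422 + \left(\left(-4 + 4 \left(-14\right)\right) + 8\right)} = \sqrt{422 + \left(\left(-4 - 56\right) + 8\right)} = \sqrt{422 + \left(-60 + 8\right)} = \sqrt{422 - 52} = \sqrt{370}$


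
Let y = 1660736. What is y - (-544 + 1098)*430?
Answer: 1422516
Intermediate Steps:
y - (-544 + 1098)*430 = 1660736 - (-544 + 1098)*430 = 1660736 - 554*430 = 1660736 - 1*238220 = 1660736 - 238220 = 1422516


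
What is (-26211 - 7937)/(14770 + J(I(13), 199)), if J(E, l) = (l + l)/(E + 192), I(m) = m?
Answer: -1750085/757062 ≈ -2.3117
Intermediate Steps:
J(E, l) = 2*l/(192 + E) (J(E, l) = (2*l)/(192 + E) = 2*l/(192 + E))
(-26211 - 7937)/(14770 + J(I(13), 199)) = (-26211 - 7937)/(14770 + 2*199/(192 + 13)) = -34148/(14770 + 2*199/205) = -34148/(14770 + 2*199*(1/205)) = -34148/(14770 + 398/205) = -34148/3028248/205 = -34148*205/3028248 = -1750085/757062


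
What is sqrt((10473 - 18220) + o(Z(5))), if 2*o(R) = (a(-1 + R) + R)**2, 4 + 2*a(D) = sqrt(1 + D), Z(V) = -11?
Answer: sqrt(-123952 + 2*(26 - I*sqrt(11))**2)/4 ≈ 0.12313 - 87.544*I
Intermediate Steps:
a(D) = -2 + sqrt(1 + D)/2
o(R) = (-2 + R + sqrt(R)/2)**2/2 (o(R) = ((-2 + sqrt(1 + (-1 + R))/2) + R)**2/2 = ((-2 + sqrt(R)/2) + R)**2/2 = (-2 + R + sqrt(R)/2)**2/2)
sqrt((10473 - 18220) + o(Z(5))) = sqrt((10473 - 18220) + (-4 + sqrt(-11) + 2*(-11))**2/8) = sqrt(-7747 + (-4 + I*sqrt(11) - 22)**2/8) = sqrt(-7747 + (-26 + I*sqrt(11))**2/8)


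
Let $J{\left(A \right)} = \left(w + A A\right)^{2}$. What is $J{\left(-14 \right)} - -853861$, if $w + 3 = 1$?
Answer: $891497$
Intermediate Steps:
$w = -2$ ($w = -3 + 1 = -2$)
$J{\left(A \right)} = \left(-2 + A^{2}\right)^{2}$ ($J{\left(A \right)} = \left(-2 + A A\right)^{2} = \left(-2 + A^{2}\right)^{2}$)
$J{\left(-14 \right)} - -853861 = \left(-2 + \left(-14\right)^{2}\right)^{2} - -853861 = \left(-2 + 196\right)^{2} + 853861 = 194^{2} + 853861 = 37636 + 853861 = 891497$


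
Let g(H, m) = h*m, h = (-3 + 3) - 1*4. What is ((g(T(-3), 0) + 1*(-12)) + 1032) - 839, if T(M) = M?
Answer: 181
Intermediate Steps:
h = -4 (h = 0 - 4 = -4)
g(H, m) = -4*m
((g(T(-3), 0) + 1*(-12)) + 1032) - 839 = ((-4*0 + 1*(-12)) + 1032) - 839 = ((0 - 12) + 1032) - 839 = (-12 + 1032) - 839 = 1020 - 839 = 181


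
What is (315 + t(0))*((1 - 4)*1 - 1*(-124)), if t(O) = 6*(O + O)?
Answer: 38115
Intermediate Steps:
t(O) = 12*O (t(O) = 6*(2*O) = 12*O)
(315 + t(0))*((1 - 4)*1 - 1*(-124)) = (315 + 12*0)*((1 - 4)*1 - 1*(-124)) = (315 + 0)*(-3*1 + 124) = 315*(-3 + 124) = 315*121 = 38115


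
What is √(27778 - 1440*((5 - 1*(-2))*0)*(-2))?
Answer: √27778 ≈ 166.67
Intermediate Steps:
√(27778 - 1440*((5 - 1*(-2))*0)*(-2)) = √(27778 - 1440*((5 + 2)*0)*(-2)) = √(27778 - 1440*(7*0)*(-2)) = √(27778 - 1440*0*(-2)) = √(27778 - 1440*0) = √(27778 - 288*0) = √(27778 + 0) = √27778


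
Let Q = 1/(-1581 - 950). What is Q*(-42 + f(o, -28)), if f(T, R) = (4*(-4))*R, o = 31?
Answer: -406/2531 ≈ -0.16041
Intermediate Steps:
Q = -1/2531 (Q = 1/(-2531) = -1/2531 ≈ -0.00039510)
f(T, R) = -16*R
Q*(-42 + f(o, -28)) = -(-42 - 16*(-28))/2531 = -(-42 + 448)/2531 = -1/2531*406 = -406/2531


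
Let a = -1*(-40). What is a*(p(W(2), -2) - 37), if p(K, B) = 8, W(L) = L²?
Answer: -1160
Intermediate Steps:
a = 40
a*(p(W(2), -2) - 37) = 40*(8 - 37) = 40*(-29) = -1160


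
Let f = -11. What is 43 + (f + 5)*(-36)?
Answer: 259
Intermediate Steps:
43 + (f + 5)*(-36) = 43 + (-11 + 5)*(-36) = 43 - 6*(-36) = 43 + 216 = 259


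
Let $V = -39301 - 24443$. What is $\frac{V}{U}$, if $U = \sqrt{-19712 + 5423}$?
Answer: $\frac{21248 i \sqrt{14289}}{4763} \approx 533.26 i$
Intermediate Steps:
$V = -63744$
$U = i \sqrt{14289}$ ($U = \sqrt{-14289} = i \sqrt{14289} \approx 119.54 i$)
$\frac{V}{U} = - \frac{63744}{i \sqrt{14289}} = - 63744 \left(- \frac{i \sqrt{14289}}{14289}\right) = \frac{21248 i \sqrt{14289}}{4763}$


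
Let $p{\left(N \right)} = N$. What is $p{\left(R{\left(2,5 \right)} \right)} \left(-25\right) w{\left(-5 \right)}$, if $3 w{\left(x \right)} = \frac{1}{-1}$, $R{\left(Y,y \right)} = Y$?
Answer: $\frac{50}{3} \approx 16.667$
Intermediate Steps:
$w{\left(x \right)} = - \frac{1}{3}$ ($w{\left(x \right)} = \frac{1}{3 \left(-1\right)} = \frac{1}{3} \left(-1\right) = - \frac{1}{3}$)
$p{\left(R{\left(2,5 \right)} \right)} \left(-25\right) w{\left(-5 \right)} = 2 \left(-25\right) \left(- \frac{1}{3}\right) = \left(-50\right) \left(- \frac{1}{3}\right) = \frac{50}{3}$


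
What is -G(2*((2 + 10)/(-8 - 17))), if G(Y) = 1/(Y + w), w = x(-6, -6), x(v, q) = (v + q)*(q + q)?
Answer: -25/3576 ≈ -0.0069911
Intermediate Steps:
x(v, q) = 2*q*(q + v) (x(v, q) = (q + v)*(2*q) = 2*q*(q + v))
w = 144 (w = 2*(-6)*(-6 - 6) = 2*(-6)*(-12) = 144)
G(Y) = 1/(144 + Y) (G(Y) = 1/(Y + 144) = 1/(144 + Y))
-G(2*((2 + 10)/(-8 - 17))) = -1/(144 + 2*((2 + 10)/(-8 - 17))) = -1/(144 + 2*(12/(-25))) = -1/(144 + 2*(12*(-1/25))) = -1/(144 + 2*(-12/25)) = -1/(144 - 24/25) = -1/3576/25 = -1*25/3576 = -25/3576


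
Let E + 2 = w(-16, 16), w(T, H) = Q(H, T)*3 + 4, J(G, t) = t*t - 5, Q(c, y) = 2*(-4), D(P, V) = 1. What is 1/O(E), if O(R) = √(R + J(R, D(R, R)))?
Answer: -I*√26/26 ≈ -0.19612*I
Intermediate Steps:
Q(c, y) = -8
J(G, t) = -5 + t² (J(G, t) = t² - 5 = -5 + t²)
w(T, H) = -20 (w(T, H) = -8*3 + 4 = -24 + 4 = -20)
E = -22 (E = -2 - 20 = -22)
O(R) = √(-4 + R) (O(R) = √(R + (-5 + 1²)) = √(R + (-5 + 1)) = √(R - 4) = √(-4 + R))
1/O(E) = 1/(√(-4 - 22)) = 1/(√(-26)) = 1/(I*√26) = -I*√26/26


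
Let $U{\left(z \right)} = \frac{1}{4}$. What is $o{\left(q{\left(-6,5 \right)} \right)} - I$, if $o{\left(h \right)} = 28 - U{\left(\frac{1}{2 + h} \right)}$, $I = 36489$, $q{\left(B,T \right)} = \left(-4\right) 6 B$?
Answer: $- \frac{145845}{4} \approx -36461.0$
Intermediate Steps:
$q{\left(B,T \right)} = - 24 B$
$U{\left(z \right)} = \frac{1}{4}$
$o{\left(h \right)} = \frac{111}{4}$ ($o{\left(h \right)} = 28 - \frac{1}{4} = \frac{111}{4}$)
$o{\left(q{\left(-6,5 \right)} \right)} - I = \frac{111}{4} - 36489 = - \frac{145845}{4}$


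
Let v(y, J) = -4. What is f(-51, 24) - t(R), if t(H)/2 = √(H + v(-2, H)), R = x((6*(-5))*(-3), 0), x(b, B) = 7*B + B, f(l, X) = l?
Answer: -51 - 4*I ≈ -51.0 - 4.0*I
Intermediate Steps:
x(b, B) = 8*B
R = 0 (R = 8*0 = 0)
t(H) = 2*√(-4 + H) (t(H) = 2*√(H - 4) = 2*√(-4 + H))
f(-51, 24) - t(R) = -51 - 2*√(-4 + 0) = -51 - 2*√(-4) = -51 - 2*2*I = -51 - 4*I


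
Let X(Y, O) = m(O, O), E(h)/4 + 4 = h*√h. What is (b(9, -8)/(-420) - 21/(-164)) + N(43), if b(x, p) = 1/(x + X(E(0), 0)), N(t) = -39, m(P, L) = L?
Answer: -1506104/38745 ≈ -38.872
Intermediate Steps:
E(h) = -16 + 4*h^(3/2) (E(h) = -16 + 4*(h*√h) = -16 + 4*h^(3/2))
X(Y, O) = O
b(x, p) = 1/x (b(x, p) = 1/(x + 0) = 1/x)
(b(9, -8)/(-420) - 21/(-164)) + N(43) = (1/(9*(-420)) - 21/(-164)) - 39 = ((⅑)*(-1/420) - 21*(-1/164)) - 39 = (-1/3780 + 21/164) - 39 = 4951/38745 - 39 = -1506104/38745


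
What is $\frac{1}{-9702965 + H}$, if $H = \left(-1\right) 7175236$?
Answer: $- \frac{1}{16878201} \approx -5.9248 \cdot 10^{-8}$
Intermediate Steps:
$H = -7175236$
$\frac{1}{-9702965 + H} = \frac{1}{-9702965 - 7175236} = \frac{1}{-16878201} = - \frac{1}{16878201}$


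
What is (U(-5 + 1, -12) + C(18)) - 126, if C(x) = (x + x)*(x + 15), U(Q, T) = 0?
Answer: 1062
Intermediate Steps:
C(x) = 2*x*(15 + x) (C(x) = (2*x)*(15 + x) = 2*x*(15 + x))
(U(-5 + 1, -12) + C(18)) - 126 = (0 + 2*18*(15 + 18)) - 126 = (0 + 2*18*33) - 126 = (0 + 1188) - 126 = 1188 - 126 = 1062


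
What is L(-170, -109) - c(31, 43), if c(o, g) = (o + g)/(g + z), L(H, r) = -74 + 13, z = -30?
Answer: -867/13 ≈ -66.692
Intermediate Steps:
L(H, r) = -61
c(o, g) = (g + o)/(-30 + g) (c(o, g) = (o + g)/(g - 30) = (g + o)/(-30 + g))
L(-170, -109) - c(31, 43) = -61 - (43 + 31)/(-30 + 43) = -61 - 74/13 = -867/13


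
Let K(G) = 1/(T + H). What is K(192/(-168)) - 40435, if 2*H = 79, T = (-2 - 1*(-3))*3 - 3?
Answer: -3194363/79 ≈ -40435.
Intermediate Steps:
T = 0 (T = (-2 + 3)*3 - 3 = 1*3 - 3 = 3 - 3 = 0)
H = 79/2 (H = (½)*79 = 79/2 ≈ 39.500)
K(G) = 2/79 (K(G) = 1/(0 + 79/2) = 1/(79/2) = 2/79)
K(192/(-168)) - 40435 = 2/79 - 40435 = -3194363/79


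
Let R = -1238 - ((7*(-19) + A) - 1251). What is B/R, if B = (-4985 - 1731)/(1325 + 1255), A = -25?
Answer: -1679/110295 ≈ -0.015223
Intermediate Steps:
B = -1679/645 (B = -6716/2580 = -6716*1/2580 = -1679/645 ≈ -2.6031)
R = 171 (R = -1238 - ((7*(-19) - 25) - 1251) = -1238 - ((-133 - 25) - 1251) = -1238 - (-158 - 1251) = -1238 - 1*(-1409) = -1238 + 1409 = 171)
B/R = -1679/645/171 = -1679/645*1/171 = -1679/110295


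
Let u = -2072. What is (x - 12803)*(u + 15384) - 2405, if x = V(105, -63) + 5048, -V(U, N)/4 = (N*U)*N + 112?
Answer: -22300038501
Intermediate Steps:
V(U, N) = -448 - 4*U*N**2 (V(U, N) = -4*((N*U)*N + 112) = -4*(U*N**2 + 112) = -4*(112 + U*N**2) = -448 - 4*U*N**2)
x = -1662380 (x = (-448 - 4*105*(-63)**2) + 5048 = (-448 - 4*105*3969) + 5048 = (-448 - 1666980) + 5048 = -1667428 + 5048 = -1662380)
(x - 12803)*(u + 15384) - 2405 = (-1662380 - 12803)*(-2072 + 15384) - 2405 = -1675183*13312 - 2405 = -22300036096 - 2405 = -22300038501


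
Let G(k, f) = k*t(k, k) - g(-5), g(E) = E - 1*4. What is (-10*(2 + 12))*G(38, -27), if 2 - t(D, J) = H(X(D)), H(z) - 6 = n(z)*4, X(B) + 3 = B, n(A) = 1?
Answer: 41300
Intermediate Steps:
X(B) = -3 + B
H(z) = 10 (H(z) = 6 + 1*4 = 6 + 4 = 10)
g(E) = -4 + E (g(E) = E - 4 = -4 + E)
t(D, J) = -8 (t(D, J) = 2 - 1*10 = 2 - 10 = -8)
G(k, f) = 9 - 8*k (G(k, f) = k*(-8) - (-4 - 5) = -8*k - 1*(-9) = -8*k + 9 = 9 - 8*k)
(-10*(2 + 12))*G(38, -27) = (-10*(2 + 12))*(9 - 8*38) = (-10*14)*(9 - 304) = -140*(-295) = 41300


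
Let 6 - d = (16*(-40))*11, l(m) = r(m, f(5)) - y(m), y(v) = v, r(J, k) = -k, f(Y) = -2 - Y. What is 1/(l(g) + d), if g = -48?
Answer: 1/7101 ≈ 0.00014083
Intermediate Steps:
l(m) = 7 - m (l(m) = -(-2 - 1*5) - m = -(-2 - 5) - m = -1*(-7) - m = 7 - m)
d = 7046 (d = 6 - 16*(-40)*11 = 6 - (-640)*11 = 6 - 1*(-7040) = 6 + 7040 = 7046)
1/(l(g) + d) = 1/((7 - 1*(-48)) + 7046) = 1/((7 + 48) + 7046) = 1/(55 + 7046) = 1/7101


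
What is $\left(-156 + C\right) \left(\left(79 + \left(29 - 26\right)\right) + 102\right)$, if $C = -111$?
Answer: $-49128$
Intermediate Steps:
$\left(-156 + C\right) \left(\left(79 + \left(29 - 26\right)\right) + 102\right) = \left(-156 - 111\right) \left(\left(79 + \left(29 - 26\right)\right) + 102\right) = - 267 \left(\left(79 + \left(29 - 26\right)\right) + 102\right) = - 267 \left(\left(79 + 3\right) + 102\right) = - 267 \left(82 + 102\right) = \left(-267\right) 184 = -49128$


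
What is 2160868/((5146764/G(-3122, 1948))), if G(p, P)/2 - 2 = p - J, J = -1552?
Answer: -34573888/26259 ≈ -1316.6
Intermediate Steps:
G(p, P) = 3108 + 2*p (G(p, P) = 4 + 2*(p - 1*(-1552)) = 4 + 2*(p + 1552) = 4 + 2*(1552 + p) = 4 + (3104 + 2*p) = 3108 + 2*p)
2160868/((5146764/G(-3122, 1948))) = 2160868/((5146764/(3108 + 2*(-3122)))) = 2160868/((5146764/(3108 - 6244))) = 2160868/((5146764/(-3136))) = 2160868/((5146764*(-1/3136))) = 2160868/(-26259/16) = 2160868*(-16/26259) = -34573888/26259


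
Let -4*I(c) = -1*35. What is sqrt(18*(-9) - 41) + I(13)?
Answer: 35/4 + I*sqrt(203) ≈ 8.75 + 14.248*I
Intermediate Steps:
I(c) = 35/4 (I(c) = -(-1)*35/4 = -1/4*(-35) = 35/4)
sqrt(18*(-9) - 41) + I(13) = sqrt(18*(-9) - 41) + 35/4 = sqrt(-162 - 41) + 35/4 = sqrt(-203) + 35/4 = I*sqrt(203) + 35/4 = 35/4 + I*sqrt(203)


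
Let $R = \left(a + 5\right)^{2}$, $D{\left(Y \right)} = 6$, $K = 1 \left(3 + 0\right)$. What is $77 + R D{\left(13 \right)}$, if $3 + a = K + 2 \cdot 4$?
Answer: $1091$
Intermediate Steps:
$K = 3$ ($K = 1 \cdot 3 = 3$)
$a = 8$ ($a = -3 + \left(3 + 2 \cdot 4\right) = -3 + \left(3 + 8\right) = -3 + 11 = 8$)
$R = 169$ ($R = \left(8 + 5\right)^{2} = 13^{2} = 169$)
$77 + R D{\left(13 \right)} = 77 + 169 \cdot 6 = 77 + 1014 = 1091$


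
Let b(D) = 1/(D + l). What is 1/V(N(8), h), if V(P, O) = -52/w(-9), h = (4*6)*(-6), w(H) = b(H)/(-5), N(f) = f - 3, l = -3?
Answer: -1/3120 ≈ -0.00032051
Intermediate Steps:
N(f) = -3 + f
b(D) = 1/(-3 + D) (b(D) = 1/(D - 3) = 1/(-3 + D))
w(H) = -1/(5*(-3 + H)) (w(H) = 1/((-3 + H)*(-5)) = -1/5/(-3 + H) = -1/(5*(-3 + H)))
h = -144 (h = 24*(-6) = -144)
V(P, O) = -3120 (V(P, O) = -52/((-1/(-15 + 5*(-9)))) = -52/((-1/(-15 - 45))) = -52/((-1/(-60))) = -52/((-1*(-1/60))) = -52/1/60 = -52*60 = -3120)
1/V(N(8), h) = 1/(-3120) = -1/3120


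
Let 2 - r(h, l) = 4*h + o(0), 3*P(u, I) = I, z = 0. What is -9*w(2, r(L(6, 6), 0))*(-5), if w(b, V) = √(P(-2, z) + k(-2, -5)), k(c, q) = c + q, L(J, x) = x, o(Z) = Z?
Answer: 45*I*√7 ≈ 119.06*I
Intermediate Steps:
P(u, I) = I/3
r(h, l) = 2 - 4*h (r(h, l) = 2 - (4*h + 0) = 2 - 4*h)
w(b, V) = I*√7 (w(b, V) = √((⅓)*0 + (-2 - 5)) = √(0 - 7) = √(-7) = I*√7)
-9*w(2, r(L(6, 6), 0))*(-5) = -9*I*√7*(-5) = 45*I*√7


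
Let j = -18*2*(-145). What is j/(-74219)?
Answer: -5220/74219 ≈ -0.070332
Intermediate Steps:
j = 5220 (j = -36*(-145) = 5220)
j/(-74219) = 5220/(-74219) = 5220*(-1/74219) = -5220/74219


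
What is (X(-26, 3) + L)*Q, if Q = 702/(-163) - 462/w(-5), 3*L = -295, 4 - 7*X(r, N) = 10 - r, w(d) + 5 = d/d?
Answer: -26111363/2282 ≈ -11442.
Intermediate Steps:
w(d) = -4 (w(d) = -5 + d/d = -5 + 1 = -4)
X(r, N) = -6/7 + r/7 (X(r, N) = 4/7 - (10 - r)/7 = 4/7 + (-10/7 + r/7) = -6/7 + r/7)
L = -295/3 (L = (1/3)*(-295) = -295/3 ≈ -98.333)
Q = 36249/326 (Q = 702/(-163) - 462/(-4) = 702*(-1/163) - 462*(-1/4) = -702/163 + 231/2 = 36249/326 ≈ 111.19)
(X(-26, 3) + L)*Q = ((-6/7 + (1/7)*(-26)) - 295/3)*(36249/326) = ((-6/7 - 26/7) - 295/3)*(36249/326) = (-32/7 - 295/3)*(36249/326) = -2161/21*36249/326 = -26111363/2282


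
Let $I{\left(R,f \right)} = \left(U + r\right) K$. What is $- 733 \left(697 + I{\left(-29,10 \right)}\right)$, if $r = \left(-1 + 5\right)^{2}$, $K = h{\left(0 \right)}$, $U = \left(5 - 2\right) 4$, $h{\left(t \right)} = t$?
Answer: $-510901$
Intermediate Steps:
$U = 12$ ($U = 3 \cdot 4 = 12$)
$K = 0$
$r = 16$ ($r = 4^{2} = 16$)
$I{\left(R,f \right)} = 0$ ($I{\left(R,f \right)} = \left(12 + 16\right) 0 = 28 \cdot 0 = 0$)
$- 733 \left(697 + I{\left(-29,10 \right)}\right) = - 733 \left(697 + 0\right) = \left(-733\right) 697 = -510901$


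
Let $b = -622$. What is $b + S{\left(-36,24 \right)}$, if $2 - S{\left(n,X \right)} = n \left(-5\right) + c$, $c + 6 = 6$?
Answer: $-800$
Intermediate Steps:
$c = 0$ ($c = -6 + 6 = 0$)
$S{\left(n,X \right)} = 2 + 5 n$ ($S{\left(n,X \right)} = 2 - \left(n \left(-5\right) + 0\right) = 2 - \left(- 5 n + 0\right) = 2 - - 5 n = 2 + 5 n$)
$b + S{\left(-36,24 \right)} = -622 + \left(2 + 5 \left(-36\right)\right) = -622 + \left(2 - 180\right) = -622 - 178 = -800$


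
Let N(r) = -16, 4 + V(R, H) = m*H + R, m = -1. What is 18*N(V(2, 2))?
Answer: -288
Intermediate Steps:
V(R, H) = -4 + R - H (V(R, H) = -4 + (-H + R) = -4 + (R - H) = -4 + R - H)
18*N(V(2, 2)) = 18*(-16) = -288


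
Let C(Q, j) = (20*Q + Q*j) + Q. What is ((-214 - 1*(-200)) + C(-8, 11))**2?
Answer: 72900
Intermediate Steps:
C(Q, j) = 21*Q + Q*j
((-214 - 1*(-200)) + C(-8, 11))**2 = ((-214 - 1*(-200)) - 8*(21 + 11))**2 = ((-214 + 200) - 8*32)**2 = (-14 - 256)**2 = (-270)**2 = 72900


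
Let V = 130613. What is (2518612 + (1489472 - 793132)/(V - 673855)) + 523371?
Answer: 826266116273/271621 ≈ 3.0420e+6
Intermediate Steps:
(2518612 + (1489472 - 793132)/(V - 673855)) + 523371 = (2518612 + (1489472 - 793132)/(130613 - 673855)) + 523371 = (2518612 + 696340/(-543242)) + 523371 = (2518612 + 696340*(-1/543242)) + 523371 = (2518612 - 348170/271621) + 523371 = 684107561882/271621 + 523371 = 826266116273/271621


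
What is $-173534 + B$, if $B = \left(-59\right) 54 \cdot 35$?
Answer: $-285044$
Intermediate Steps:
$B = -111510$ ($B = \left(-3186\right) 35 = -111510$)
$-173534 + B = -173534 - 111510 = -285044$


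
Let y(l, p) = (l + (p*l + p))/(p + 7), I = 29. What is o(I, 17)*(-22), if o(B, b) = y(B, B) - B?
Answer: 1595/18 ≈ 88.611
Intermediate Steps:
y(l, p) = (l + p + l*p)/(7 + p) (y(l, p) = (l + (l*p + p))/(7 + p) = (l + (p + l*p))/(7 + p) = (l + p + l*p)/(7 + p))
o(B, b) = -B + (B² + 2*B)/(7 + B) (o(B, b) = (B + B + B*B)/(7 + B) - B = (B + B + B²)/(7 + B) - B = (B² + 2*B)/(7 + B) - B = -B + (B² + 2*B)/(7 + B))
o(I, 17)*(-22) = -5*29/(7 + 29)*(-22) = -5*29/36*(-22) = -5*29*1/36*(-22) = -145/36*(-22) = 1595/18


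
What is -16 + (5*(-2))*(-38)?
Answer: 364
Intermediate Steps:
-16 + (5*(-2))*(-38) = -16 - 10*(-38) = -16 + 380 = 364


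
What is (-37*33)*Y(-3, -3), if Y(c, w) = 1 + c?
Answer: 2442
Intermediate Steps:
(-37*33)*Y(-3, -3) = (-37*33)*(1 - 3) = -1221*(-2) = 2442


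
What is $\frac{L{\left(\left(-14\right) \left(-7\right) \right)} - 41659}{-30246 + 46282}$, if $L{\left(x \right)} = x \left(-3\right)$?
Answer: $- \frac{41953}{16036} \approx -2.6162$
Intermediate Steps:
$L{\left(x \right)} = - 3 x$
$\frac{L{\left(\left(-14\right) \left(-7\right) \right)} - 41659}{-30246 + 46282} = \frac{- 3 \left(\left(-14\right) \left(-7\right)\right) - 41659}{-30246 + 46282} = \frac{\left(-3\right) 98 - 41659}{16036} = \left(-294 - 41659\right) \frac{1}{16036} = \left(-41953\right) \frac{1}{16036} = - \frac{41953}{16036}$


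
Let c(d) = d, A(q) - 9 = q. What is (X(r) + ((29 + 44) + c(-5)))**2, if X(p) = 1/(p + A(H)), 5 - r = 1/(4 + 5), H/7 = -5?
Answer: 166693921/36100 ≈ 4617.6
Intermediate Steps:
H = -35 (H = 7*(-5) = -35)
A(q) = 9 + q
r = 44/9 (r = 5 - 1/(4 + 5) = 5 - 1/9 = 44/9 ≈ 4.8889)
X(p) = 1/(-26 + p) (X(p) = 1/(p + (9 - 35)) = 1/(p - 26) = 1/(-26 + p))
(X(r) + ((29 + 44) + c(-5)))**2 = (1/(-26 + 44/9) + ((29 + 44) - 5))**2 = (1/(-190/9) + (73 - 5))**2 = (-9/190 + 68)**2 = (12911/190)**2 = 166693921/36100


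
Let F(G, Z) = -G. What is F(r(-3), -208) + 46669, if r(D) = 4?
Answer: 46665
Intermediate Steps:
F(r(-3), -208) + 46669 = -1*4 + 46669 = -4 + 46669 = 46665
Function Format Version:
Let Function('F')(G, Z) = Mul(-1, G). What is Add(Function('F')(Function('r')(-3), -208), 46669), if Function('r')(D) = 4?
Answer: 46665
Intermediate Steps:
Add(Function('F')(Function('r')(-3), -208), 46669) = Add(Mul(-1, 4), 46669) = Add(-4, 46669) = 46665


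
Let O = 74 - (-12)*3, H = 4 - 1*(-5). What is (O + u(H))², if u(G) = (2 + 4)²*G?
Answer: 188356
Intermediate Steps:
H = 9 (H = 4 + 5 = 9)
u(G) = 36*G (u(G) = 6²*G = 36*G)
O = 110 (O = 74 - 1*(-36) = 74 + 36 = 110)
(O + u(H))² = (110 + 36*9)² = (110 + 324)² = 434² = 188356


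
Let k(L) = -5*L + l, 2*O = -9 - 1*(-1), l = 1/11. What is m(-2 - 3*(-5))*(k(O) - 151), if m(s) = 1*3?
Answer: -4320/11 ≈ -392.73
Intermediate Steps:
l = 1/11 (l = 1*(1/11) = 1/11 ≈ 0.090909)
m(s) = 3
O = -4 (O = (-9 - 1*(-1))/2 = (-9 + 1)/2 = (½)*(-8) = -4)
k(L) = 1/11 - 5*L (k(L) = -5*L + 1/11 = 1/11 - 5*L)
m(-2 - 3*(-5))*(k(O) - 151) = 3*((1/11 - 5*(-4)) - 151) = 3*((1/11 + 20) - 151) = 3*(221/11 - 151) = 3*(-1440/11) = -4320/11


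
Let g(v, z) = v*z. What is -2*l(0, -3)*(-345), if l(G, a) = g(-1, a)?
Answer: 2070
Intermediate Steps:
l(G, a) = -a
-2*l(0, -3)*(-345) = -(-2)*(-3)*(-345) = -2*3*(-345) = -6*(-345) = 2070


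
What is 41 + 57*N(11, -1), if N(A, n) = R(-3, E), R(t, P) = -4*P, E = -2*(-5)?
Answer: -2239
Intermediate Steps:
E = 10
N(A, n) = -40 (N(A, n) = -4*10 = -40)
41 + 57*N(11, -1) = 41 + 57*(-40) = 41 - 2280 = -2239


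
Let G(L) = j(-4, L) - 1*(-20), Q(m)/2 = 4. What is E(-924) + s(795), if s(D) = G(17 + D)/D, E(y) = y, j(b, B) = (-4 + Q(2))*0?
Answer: -146912/159 ≈ -923.97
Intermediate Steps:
Q(m) = 8 (Q(m) = 2*4 = 8)
j(b, B) = 0 (j(b, B) = (-4 + 8)*0 = 4*0 = 0)
G(L) = 20 (G(L) = 0 - 1*(-20) = 0 + 20 = 20)
s(D) = 20/D
E(-924) + s(795) = -924 + 20/795 = -924 + 20*(1/795) = -924 + 4/159 = -146912/159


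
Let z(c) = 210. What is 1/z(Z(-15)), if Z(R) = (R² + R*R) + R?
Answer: 1/210 ≈ 0.0047619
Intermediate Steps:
Z(R) = R + 2*R² (Z(R) = (R² + R²) + R = 2*R² + R = R + 2*R²)
1/z(Z(-15)) = 1/210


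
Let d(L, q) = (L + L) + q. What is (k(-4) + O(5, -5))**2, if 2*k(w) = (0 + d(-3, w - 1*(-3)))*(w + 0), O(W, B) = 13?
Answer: 729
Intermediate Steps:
d(L, q) = q + 2*L (d(L, q) = 2*L + q = q + 2*L)
k(w) = w*(-3 + w)/2 (k(w) = ((0 + ((w - 1*(-3)) + 2*(-3)))*(w + 0))/2 = ((0 + ((w + 3) - 6))*w)/2 = ((0 + ((3 + w) - 6))*w)/2 = ((0 + (-3 + w))*w)/2 = ((-3 + w)*w)/2 = (w*(-3 + w))/2 = w*(-3 + w)/2)
(k(-4) + O(5, -5))**2 = ((1/2)*(-4)*(-3 - 4) + 13)**2 = ((1/2)*(-4)*(-7) + 13)**2 = (14 + 13)**2 = 27**2 = 729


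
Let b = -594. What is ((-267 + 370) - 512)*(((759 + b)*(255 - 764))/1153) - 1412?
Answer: 32721829/1153 ≈ 28380.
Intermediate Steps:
((-267 + 370) - 512)*(((759 + b)*(255 - 764))/1153) - 1412 = ((-267 + 370) - 512)*(((759 - 594)*(255 - 764))/1153) - 1412 = (103 - 512)*((165*(-509))*(1/1153)) - 1412 = -(-34349865)/1153 - 1412 = -409*(-83985/1153) - 1412 = 34349865/1153 - 1412 = 32721829/1153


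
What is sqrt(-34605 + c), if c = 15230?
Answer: 25*I*sqrt(31) ≈ 139.19*I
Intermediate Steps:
sqrt(-34605 + c) = sqrt(-34605 + 15230) = sqrt(-19375) = 25*I*sqrt(31)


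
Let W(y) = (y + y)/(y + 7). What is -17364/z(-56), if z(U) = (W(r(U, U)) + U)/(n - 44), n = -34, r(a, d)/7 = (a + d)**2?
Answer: -2123855955/84679 ≈ -25081.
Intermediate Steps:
r(a, d) = 7*(a + d)**2
W(y) = 2*y/(7 + y) (W(y) = (2*y)/(7 + y) = 2*y/(7 + y))
z(U) = -U/78 - 28*U**2/(39*(7 + 28*U**2)) (z(U) = (2*(7*(U + U)**2)/(7 + 7*(U + U)**2) + U)/(-34 - 44) = (2*(7*(2*U)**2)/(7 + 7*(2*U)**2) + U)/(-78) = (2*(7*(4*U**2))/(7 + 7*(4*U**2)) + U)*(-1/78) = (2*(28*U**2)/(7 + 28*U**2) + U)*(-1/78) = (56*U**2/(7 + 28*U**2) + U)*(-1/78) = (U + 56*U**2/(7 + 28*U**2))*(-1/78) = -U/78 - 28*U**2/(39*(7 + 28*U**2)))
-17364/z(-56) = -17364*(-39*(1 + 4*(-56)**2)/(28*(-1 - 8*(-56) - 4*(-56)**2))) = -17364*(-39*(1 + 4*3136)/(28*(-1 + 448 - 4*3136))) = -17364*(-39*(1 + 12544)/(28*(-1 + 448 - 12544))) = -17364/((1/78)*(-56)*(-12097)/12545) = -17364/((1/78)*(-56)*(1/12545)*(-12097)) = -17364/338716/489255 = -17364*489255/338716 = -2123855955/84679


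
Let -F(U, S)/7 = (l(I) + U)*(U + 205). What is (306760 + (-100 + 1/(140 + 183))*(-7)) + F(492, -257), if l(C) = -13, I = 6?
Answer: -655554670/323 ≈ -2.0296e+6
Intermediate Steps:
F(U, S) = -7*(-13 + U)*(205 + U) (F(U, S) = -7*(-13 + U)*(U + 205) = -7*(-13 + U)*(205 + U))
(306760 + (-100 + 1/(140 + 183))*(-7)) + F(492, -257) = (306760 + (-100 + 1/(140 + 183))*(-7)) + (18655 - 1344*492 - 7*492**2) = (306760 + (-100 + 1/323)*(-7)) + (18655 - 661248 - 7*242064) = (306760 + (-100 + 1/323)*(-7)) + (18655 - 661248 - 1694448) = (306760 - 32299/323*(-7)) - 2337041 = (306760 + 226093/323) - 2337041 = 99309573/323 - 2337041 = -655554670/323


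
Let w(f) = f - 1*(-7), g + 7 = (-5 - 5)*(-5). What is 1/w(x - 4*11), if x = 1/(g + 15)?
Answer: -58/2145 ≈ -0.027040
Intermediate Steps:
g = 43 (g = -7 + (-5 - 5)*(-5) = -7 - 10*(-5) = -7 + 50 = 43)
x = 1/58 (x = 1/(43 + 15) = 1/58 ≈ 0.017241)
w(f) = 7 + f (w(f) = f + 7 = 7 + f)
1/w(x - 4*11) = 1/(7 + (1/58 - 4*11)) = 1/(7 + (1/58 - 44)) = 1/(7 - 2551/58) = 1/(-2145/58) = -58/2145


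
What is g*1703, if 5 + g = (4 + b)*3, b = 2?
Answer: 22139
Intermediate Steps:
g = 13 (g = -5 + (4 + 2)*3 = -5 + 6*3 = -5 + 18 = 13)
g*1703 = 13*1703 = 22139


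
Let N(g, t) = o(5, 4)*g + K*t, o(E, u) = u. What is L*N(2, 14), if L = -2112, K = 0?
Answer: -16896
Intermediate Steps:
N(g, t) = 4*g (N(g, t) = 4*g + 0*t = 4*g + 0 = 4*g)
L*N(2, 14) = -8448*2 = -2112*8 = -16896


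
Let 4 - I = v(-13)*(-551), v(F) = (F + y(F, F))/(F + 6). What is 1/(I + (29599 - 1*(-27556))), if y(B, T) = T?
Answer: 7/414439 ≈ 1.6890e-5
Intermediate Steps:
v(F) = 2*F/(6 + F) (v(F) = (F + F)/(F + 6) = (2*F)/(6 + F) = 2*F/(6 + F))
I = 14354/7 (I = 4 - 2*(-13)/(6 - 13)*(-551) = 4 - 2*(-13)/(-7)*(-551) = 4 - 2*(-13)*(-⅐)*(-551) = 4 - 26*(-551)/7 = 4 - 1*(-14326/7) = 4 + 14326/7 = 14354/7 ≈ 2050.6)
1/(I + (29599 - 1*(-27556))) = 1/(14354/7 + (29599 - 1*(-27556))) = 1/(14354/7 + (29599 + 27556)) = 1/(14354/7 + 57155) = 1/(414439/7) = 7/414439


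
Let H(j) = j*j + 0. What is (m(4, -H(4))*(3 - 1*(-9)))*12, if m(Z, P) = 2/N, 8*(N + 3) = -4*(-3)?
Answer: -192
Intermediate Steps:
N = -3/2 (N = -3 + (-4*(-3))/8 = -3 + (1/8)*12 = -3 + 3/2 = -3/2 ≈ -1.5000)
H(j) = j**2 (H(j) = j**2 + 0 = j**2)
m(Z, P) = -4/3 (m(Z, P) = 2/(-3/2) = 2*(-2/3) = -4/3)
(m(4, -H(4))*(3 - 1*(-9)))*12 = -4*(3 - 1*(-9))/3*12 = -4*(3 + 9)/3*12 = -4/3*12*12 = -16*12 = -192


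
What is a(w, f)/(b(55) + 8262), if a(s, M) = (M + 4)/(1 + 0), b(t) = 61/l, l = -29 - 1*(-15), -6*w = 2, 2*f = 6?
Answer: 98/115607 ≈ 0.00084770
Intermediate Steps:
f = 3 (f = (½)*6 = 3)
w = -⅓ (w = -⅙*2 = -⅓ ≈ -0.33333)
l = -14 (l = -29 + 15 = -14)
b(t) = -61/14 (b(t) = 61/(-14) = 61*(-1/14) = -61/14)
a(s, M) = 4 + M (a(s, M) = (4 + M)/1 = (4 + M)*1 = 4 + M)
a(w, f)/(b(55) + 8262) = (4 + 3)/(-61/14 + 8262) = 7/(115607/14) = 7*(14/115607) = 98/115607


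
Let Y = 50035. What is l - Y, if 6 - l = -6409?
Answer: -43620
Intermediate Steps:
l = 6415 (l = 6 - 1*(-6409) = 6 + 6409 = 6415)
l - Y = 6415 - 1*50035 = 6415 - 50035 = -43620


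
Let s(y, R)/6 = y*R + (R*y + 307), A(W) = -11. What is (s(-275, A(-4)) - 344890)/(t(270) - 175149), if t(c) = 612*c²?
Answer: -306748/44439651 ≈ -0.0069026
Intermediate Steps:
s(y, R) = 1842 + 12*R*y (s(y, R) = 6*(y*R + (R*y + 307)) = 6*(R*y + (307 + R*y)) = 6*(307 + 2*R*y) = 1842 + 12*R*y)
(s(-275, A(-4)) - 344890)/(t(270) - 175149) = ((1842 + 12*(-11)*(-275)) - 344890)/(612*270² - 175149) = ((1842 + 36300) - 344890)/(612*72900 - 175149) = (38142 - 344890)/(44614800 - 175149) = -306748/44439651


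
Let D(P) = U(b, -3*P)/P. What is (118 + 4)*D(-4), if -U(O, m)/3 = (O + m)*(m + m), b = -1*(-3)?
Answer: 32940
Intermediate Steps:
b = 3
U(O, m) = -6*m*(O + m) (U(O, m) = -3*(O + m)*(m + m) = -3*(O + m)*2*m = -6*m*(O + m))
D(P) = 54 - 54*P (D(P) = (-6*(-3*P)*(3 - 3*P))/P = (18*P*(3 - 3*P))/P = 54 - 54*P)
(118 + 4)*D(-4) = (118 + 4)*(54 - 54*(-4)) = 122*(54 + 216) = 122*270 = 32940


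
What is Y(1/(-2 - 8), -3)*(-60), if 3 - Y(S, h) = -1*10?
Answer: -780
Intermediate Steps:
Y(S, h) = 13 (Y(S, h) = 3 - (-1)*10 = 3 - 1*(-10) = 3 + 10 = 13)
Y(1/(-2 - 8), -3)*(-60) = 13*(-60) = -780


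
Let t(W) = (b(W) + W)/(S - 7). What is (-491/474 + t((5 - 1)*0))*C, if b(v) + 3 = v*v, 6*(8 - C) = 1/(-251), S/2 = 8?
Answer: -7819801/713844 ≈ -10.954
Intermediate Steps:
S = 16 (S = 2*8 = 16)
C = 12049/1506 (C = 8 - 1/6/(-251) = 8 - 1/6*(-1/251) = 8 + 1/1506 = 12049/1506 ≈ 8.0007)
b(v) = -3 + v**2 (b(v) = -3 + v*v = -3 + v**2)
t(W) = -1/3 + W/9 + W**2/9 (t(W) = ((-3 + W**2) + W)/(16 - 7) = (-3 + W + W**2)/9 = (-3 + W + W**2)*(1/9) = -1/3 + W/9 + W**2/9)
(-491/474 + t((5 - 1)*0))*C = (-491/474 + (-1/3 + ((5 - 1)*0)/9 + ((5 - 1)*0)**2/9))*(12049/1506) = (-491*1/474 + (-1/3 + (4*0)/9 + (4*0)**2/9))*(12049/1506) = (-491/474 + (-1/3 + (1/9)*0 + (1/9)*0**2))*(12049/1506) = (-491/474 + (-1/3 + 0 + (1/9)*0))*(12049/1506) = (-491/474 + (-1/3 + 0 + 0))*(12049/1506) = (-491/474 - 1/3)*(12049/1506) = -649/474*12049/1506 = -7819801/713844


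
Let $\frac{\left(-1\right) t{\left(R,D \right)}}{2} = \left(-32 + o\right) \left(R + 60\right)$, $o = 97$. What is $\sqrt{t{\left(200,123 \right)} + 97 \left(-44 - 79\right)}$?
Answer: $i \sqrt{45731} \approx 213.85 i$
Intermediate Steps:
$t{\left(R,D \right)} = -7800 - 130 R$ ($t{\left(R,D \right)} = - 2 \left(-32 + 97\right) \left(R + 60\right) = - 2 \cdot 65 \left(60 + R\right) = - 2 \left(3900 + 65 R\right) = -7800 - 130 R$)
$\sqrt{t{\left(200,123 \right)} + 97 \left(-44 - 79\right)} = \sqrt{\left(-7800 - 26000\right) + 97 \left(-44 - 79\right)} = \sqrt{\left(-7800 - 26000\right) + 97 \left(-123\right)} = \sqrt{-33800 - 11931} = \sqrt{-45731} = i \sqrt{45731}$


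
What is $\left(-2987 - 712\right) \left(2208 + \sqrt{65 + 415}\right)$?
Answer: $-8167392 - 14796 \sqrt{30} \approx -8.2484 \cdot 10^{6}$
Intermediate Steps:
$\left(-2987 - 712\right) \left(2208 + \sqrt{65 + 415}\right) = - 3699 \left(2208 + \sqrt{480}\right) = - 3699 \left(2208 + 4 \sqrt{30}\right) = -8167392 - 14796 \sqrt{30}$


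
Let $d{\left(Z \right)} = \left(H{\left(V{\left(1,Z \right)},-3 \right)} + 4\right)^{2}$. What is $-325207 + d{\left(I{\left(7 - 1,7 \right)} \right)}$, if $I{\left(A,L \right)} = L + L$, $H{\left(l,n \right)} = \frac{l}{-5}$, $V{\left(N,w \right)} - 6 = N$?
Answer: $- \frac{8130006}{25} \approx -3.252 \cdot 10^{5}$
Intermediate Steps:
$V{\left(N,w \right)} = 6 + N$
$H{\left(l,n \right)} = - \frac{l}{5}$ ($H{\left(l,n \right)} = l \left(- \frac{1}{5}\right) = - \frac{l}{5}$)
$I{\left(A,L \right)} = 2 L$
$d{\left(Z \right)} = \frac{169}{25}$ ($d{\left(Z \right)} = \left(- \frac{6 + 1}{5} + 4\right)^{2} = \left(\left(- \frac{1}{5}\right) 7 + 4\right)^{2} = \left(- \frac{7}{5} + 4\right)^{2} = \left(\frac{13}{5}\right)^{2} = \frac{169}{25}$)
$-325207 + d{\left(I{\left(7 - 1,7 \right)} \right)} = -325207 + \frac{169}{25} = - \frac{8130006}{25}$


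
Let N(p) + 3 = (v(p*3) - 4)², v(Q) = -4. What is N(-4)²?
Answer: 3721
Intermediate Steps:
N(p) = 61 (N(p) = -3 + (-4 - 4)² = -3 + (-8)² = -3 + 64 = 61)
N(-4)² = 61² = 3721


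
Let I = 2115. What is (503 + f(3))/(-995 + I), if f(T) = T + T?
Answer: 509/1120 ≈ 0.45446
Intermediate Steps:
f(T) = 2*T
(503 + f(3))/(-995 + I) = (503 + 2*3)/(-995 + 2115) = (503 + 6)/1120 = 509*(1/1120) = 509/1120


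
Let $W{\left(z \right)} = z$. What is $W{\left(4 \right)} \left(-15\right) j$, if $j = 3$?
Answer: $-180$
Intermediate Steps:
$W{\left(4 \right)} \left(-15\right) j = 4 \left(-15\right) 3 = \left(-60\right) 3 = -180$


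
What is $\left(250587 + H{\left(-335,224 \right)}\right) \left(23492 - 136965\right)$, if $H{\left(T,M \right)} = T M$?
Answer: $-19919844731$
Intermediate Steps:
$H{\left(T,M \right)} = M T$
$\left(250587 + H{\left(-335,224 \right)}\right) \left(23492 - 136965\right) = \left(250587 + 224 \left(-335\right)\right) \left(23492 - 136965\right) = \left(250587 - 75040\right) \left(-113473\right) = 175547 \left(-113473\right) = -19919844731$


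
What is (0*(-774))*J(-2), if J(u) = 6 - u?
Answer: 0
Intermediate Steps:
(0*(-774))*J(-2) = (0*(-774))*(6 - 1*(-2)) = 0*(6 + 2) = 0*8 = 0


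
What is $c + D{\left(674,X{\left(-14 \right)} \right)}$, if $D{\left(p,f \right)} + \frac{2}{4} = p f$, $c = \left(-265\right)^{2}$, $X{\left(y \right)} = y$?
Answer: $\frac{121577}{2} \approx 60789.0$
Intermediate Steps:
$c = 70225$
$D{\left(p,f \right)} = - \frac{1}{2} + f p$ ($D{\left(p,f \right)} = - \frac{1}{2} + p f = - \frac{1}{2} + f p$)
$c + D{\left(674,X{\left(-14 \right)} \right)} = 70225 - \frac{18873}{2} = \frac{121577}{2}$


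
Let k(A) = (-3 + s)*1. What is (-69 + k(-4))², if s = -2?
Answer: 5476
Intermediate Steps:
k(A) = -5 (k(A) = (-3 - 2)*1 = -5*1 = -5)
(-69 + k(-4))² = (-69 - 5)² = (-74)² = 5476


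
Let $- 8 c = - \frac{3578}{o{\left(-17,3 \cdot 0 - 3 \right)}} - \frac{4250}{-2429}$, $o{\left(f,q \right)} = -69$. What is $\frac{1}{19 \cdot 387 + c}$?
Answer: $\frac{335202}{2462494253} \approx 0.00013612$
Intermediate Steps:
$c = - \frac{2246053}{335202}$ ($c = - \frac{- \frac{3578}{-69} - \frac{4250}{-2429}}{8} = - \frac{\left(-3578\right) \left(- \frac{1}{69}\right) - - \frac{4250}{2429}}{8} = - \frac{\frac{3578}{69} + \frac{4250}{2429}}{8} = \left(- \frac{1}{8}\right) \frac{8984212}{167601} = - \frac{2246053}{335202} \approx -6.7006$)
$\frac{1}{19 \cdot 387 + c} = \frac{1}{19 \cdot 387 - \frac{2246053}{335202}} = \frac{1}{7353 - \frac{2246053}{335202}} = \frac{1}{\frac{2462494253}{335202}} = \frac{335202}{2462494253}$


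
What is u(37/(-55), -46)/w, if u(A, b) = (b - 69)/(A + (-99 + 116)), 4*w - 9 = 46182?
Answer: -12650/20739759 ≈ -0.00060994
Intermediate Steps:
w = 46191/4 (w = 9/4 + (¼)*46182 = 9/4 + 23091/2 = 46191/4 ≈ 11548.)
u(A, b) = (-69 + b)/(17 + A) (u(A, b) = (-69 + b)/(A + 17) = (-69 + b)/(17 + A))
u(37/(-55), -46)/w = ((-69 - 46)/(17 + 37/(-55)))/(46191/4) = (-115/(17 + 37*(-1/55)))*(4/46191) = (-115/(17 - 37/55))*(4/46191) = (-115/(898/55))*(4/46191) = ((55/898)*(-115))*(4/46191) = -6325/898*4/46191 = -12650/20739759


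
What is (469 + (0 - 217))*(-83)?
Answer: -20916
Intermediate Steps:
(469 + (0 - 217))*(-83) = (469 - 217)*(-83) = 252*(-83) = -20916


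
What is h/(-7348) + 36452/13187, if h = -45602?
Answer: 434601435/48449038 ≈ 8.9703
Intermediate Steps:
h/(-7348) + 36452/13187 = -45602/(-7348) + 36452/13187 = -45602*(-1/7348) + 36452*(1/13187) = 22801/3674 + 36452/13187 = 434601435/48449038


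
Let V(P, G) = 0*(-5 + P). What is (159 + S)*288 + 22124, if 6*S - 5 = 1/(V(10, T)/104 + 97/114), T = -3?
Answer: 6616604/97 ≈ 68212.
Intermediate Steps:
V(P, G) = 0
S = 599/582 (S = ⅚ + 1/(6*(0/104 + 97/114)) = ⅚ + 1/(6*(0*(1/104) + 97*(1/114))) = ⅚ + 1/(6*(0 + 97/114)) = ⅚ + 1/(6*(97/114)) = ⅚ + (⅙)*(114/97) = ⅚ + 19/97 = 599/582 ≈ 1.0292)
(159 + S)*288 + 22124 = (159 + 599/582)*288 + 22124 = (93137/582)*288 + 22124 = 4470576/97 + 22124 = 6616604/97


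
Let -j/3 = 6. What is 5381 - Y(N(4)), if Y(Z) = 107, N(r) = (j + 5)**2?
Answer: 5274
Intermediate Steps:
j = -18 (j = -3*6 = -18)
N(r) = 169 (N(r) = (-18 + 5)**2 = (-13)**2 = 169)
5381 - Y(N(4)) = 5381 - 1*107 = 5381 - 107 = 5274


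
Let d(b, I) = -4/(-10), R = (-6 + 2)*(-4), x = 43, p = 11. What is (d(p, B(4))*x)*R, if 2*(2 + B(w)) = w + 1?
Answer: 1376/5 ≈ 275.20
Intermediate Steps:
B(w) = -3/2 + w/2 (B(w) = -2 + (w + 1)/2 = -2 + (1 + w)/2 = -2 + (1/2 + w/2) = -3/2 + w/2)
R = 16 (R = -4*(-4) = 16)
d(b, I) = 2/5 (d(b, I) = -4*(-1/10) = 2/5)
(d(p, B(4))*x)*R = ((2/5)*43)*16 = (86/5)*16 = 1376/5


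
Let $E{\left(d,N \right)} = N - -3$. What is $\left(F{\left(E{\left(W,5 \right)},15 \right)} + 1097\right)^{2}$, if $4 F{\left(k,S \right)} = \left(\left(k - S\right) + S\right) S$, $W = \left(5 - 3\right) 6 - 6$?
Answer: $1270129$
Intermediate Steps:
$W = 6$ ($W = 2 \cdot 6 - 6 = 12 - 6 = 6$)
$E{\left(d,N \right)} = 3 + N$ ($E{\left(d,N \right)} = N + 3 = 3 + N$)
$F{\left(k,S \right)} = \frac{S k}{4}$ ($F{\left(k,S \right)} = \frac{\left(\left(k - S\right) + S\right) S}{4} = \frac{k S}{4} = \frac{S k}{4}$)
$\left(F{\left(E{\left(W,5 \right)},15 \right)} + 1097\right)^{2} = \left(\frac{1}{4} \cdot 15 \left(3 + 5\right) + 1097\right)^{2} = \left(\frac{1}{4} \cdot 15 \cdot 8 + 1097\right)^{2} = \left(30 + 1097\right)^{2} = 1127^{2} = 1270129$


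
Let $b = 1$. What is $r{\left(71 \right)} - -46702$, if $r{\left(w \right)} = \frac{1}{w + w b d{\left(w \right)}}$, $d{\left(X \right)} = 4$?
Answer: $\frac{16579211}{355} \approx 46702.0$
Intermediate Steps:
$r{\left(w \right)} = \frac{1}{5 w}$ ($r{\left(w \right)} = \frac{1}{w + w 1 \cdot 4} = \frac{1}{w + w 4} = \frac{1}{w + 4 w} = \frac{1}{5 w}$)
$r{\left(71 \right)} - -46702 = \frac{1}{5 \cdot 71} - -46702 = \frac{1}{5} \cdot \frac{1}{71} + 46702 = \frac{1}{355} + 46702 = \frac{16579211}{355}$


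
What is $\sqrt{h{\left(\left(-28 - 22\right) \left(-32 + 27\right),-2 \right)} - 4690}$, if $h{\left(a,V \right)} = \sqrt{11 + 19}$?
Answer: $\sqrt{-4690 + \sqrt{30}} \approx 68.444 i$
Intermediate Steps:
$h{\left(a,V \right)} = \sqrt{30}$
$\sqrt{h{\left(\left(-28 - 22\right) \left(-32 + 27\right),-2 \right)} - 4690} = \sqrt{\sqrt{30} - 4690} = \sqrt{-4690 + \sqrt{30}}$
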